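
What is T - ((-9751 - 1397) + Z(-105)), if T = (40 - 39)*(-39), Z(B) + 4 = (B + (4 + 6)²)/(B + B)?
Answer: 466745/42 ≈ 11113.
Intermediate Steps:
Z(B) = -4 + (100 + B)/(2*B) (Z(B) = -4 + (B + (4 + 6)²)/(B + B) = -4 + (B + 10²)/((2*B)) = -4 + (B + 100)*(1/(2*B)) = -4 + (100 + B)*(1/(2*B)) = -4 + (100 + B)/(2*B))
T = -39 (T = 1*(-39) = -39)
T - ((-9751 - 1397) + Z(-105)) = -39 - ((-9751 - 1397) + (-7/2 + 50/(-105))) = -39 - (-11148 + (-7/2 + 50*(-1/105))) = -39 - (-11148 + (-7/2 - 10/21)) = -39 - (-11148 - 167/42) = -39 - 1*(-468383/42) = -39 + 468383/42 = 466745/42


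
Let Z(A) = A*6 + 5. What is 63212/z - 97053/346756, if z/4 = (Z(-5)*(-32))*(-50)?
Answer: -2340476267/3467560000 ≈ -0.67496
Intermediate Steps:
Z(A) = 5 + 6*A (Z(A) = 6*A + 5 = 5 + 6*A)
z = -160000 (z = 4*(((5 + 6*(-5))*(-32))*(-50)) = 4*(((5 - 30)*(-32))*(-50)) = 4*(-25*(-32)*(-50)) = 4*(800*(-50)) = 4*(-40000) = -160000)
63212/z - 97053/346756 = 63212/(-160000) - 97053/346756 = 63212*(-1/160000) - 97053*1/346756 = -15803/40000 - 97053/346756 = -2340476267/3467560000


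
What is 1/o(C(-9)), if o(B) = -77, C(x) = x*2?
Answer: -1/77 ≈ -0.012987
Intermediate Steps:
C(x) = 2*x
1/o(C(-9)) = 1/(-77) = -1/77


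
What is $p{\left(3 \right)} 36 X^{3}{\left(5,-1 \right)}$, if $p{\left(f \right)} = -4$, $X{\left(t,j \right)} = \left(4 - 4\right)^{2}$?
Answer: $0$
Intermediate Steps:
$X{\left(t,j \right)} = 0$ ($X{\left(t,j \right)} = 0^{2} = 0$)
$p{\left(3 \right)} 36 X^{3}{\left(5,-1 \right)} = \left(-4\right) 36 \cdot 0^{3} = \left(-144\right) 0 = 0$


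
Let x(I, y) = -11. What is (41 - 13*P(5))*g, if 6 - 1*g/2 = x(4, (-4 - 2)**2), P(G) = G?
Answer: -816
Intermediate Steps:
g = 34 (g = 12 - 2*(-11) = 12 + 22 = 34)
(41 - 13*P(5))*g = (41 - 13*5)*34 = (41 - 65)*34 = -24*34 = -816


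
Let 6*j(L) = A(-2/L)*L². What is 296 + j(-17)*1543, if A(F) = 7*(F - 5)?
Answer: -15238435/6 ≈ -2.5397e+6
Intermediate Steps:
A(F) = -35 + 7*F (A(F) = 7*(-5 + F) = -35 + 7*F)
j(L) = L²*(-35 - 14/L)/6 (j(L) = ((-35 + 7*(-2/L))*L²)/6 = ((-35 - 14/L)*L²)/6 = (L²*(-35 - 14/L))/6 = L²*(-35 - 14/L)/6)
296 + j(-17)*1543 = 296 - 7/6*(-17)*(2 + 5*(-17))*1543 = 296 - 7/6*(-17)*(2 - 85)*1543 = 296 - 7/6*(-17)*(-83)*1543 = 296 - 9877/6*1543 = 296 - 15240211/6 = -15238435/6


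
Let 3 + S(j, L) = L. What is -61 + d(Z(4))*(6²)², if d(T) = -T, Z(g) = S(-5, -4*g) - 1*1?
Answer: 25859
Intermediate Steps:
S(j, L) = -3 + L
Z(g) = -4 - 4*g (Z(g) = (-3 - 4*g) - 1*1 = (-3 - 4*g) - 1 = -4 - 4*g)
-61 + d(Z(4))*(6²)² = -61 + (-(-4 - 4*4))*(6²)² = -61 - (-4 - 16)*36² = -61 - 1*(-20)*1296 = -61 + 20*1296 = -61 + 25920 = 25859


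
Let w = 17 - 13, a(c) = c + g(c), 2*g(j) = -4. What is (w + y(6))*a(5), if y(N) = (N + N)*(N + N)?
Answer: 444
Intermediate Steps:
g(j) = -2 (g(j) = (1/2)*(-4) = -2)
a(c) = -2 + c (a(c) = c - 2 = -2 + c)
w = 4
y(N) = 4*N**2 (y(N) = (2*N)*(2*N) = 4*N**2)
(w + y(6))*a(5) = (4 + 4*6**2)*(-2 + 5) = (4 + 4*36)*3 = (4 + 144)*3 = 148*3 = 444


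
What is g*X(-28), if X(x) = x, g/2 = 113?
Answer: -6328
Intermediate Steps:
g = 226 (g = 2*113 = 226)
g*X(-28) = 226*(-28) = -6328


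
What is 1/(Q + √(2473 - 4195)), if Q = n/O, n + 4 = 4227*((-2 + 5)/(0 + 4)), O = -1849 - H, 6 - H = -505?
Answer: -4782304/6144560857 - 3564544*I*√1722/6144560857 ≈ -0.0007783 - 0.024073*I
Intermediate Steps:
H = 511 (H = 6 - 1*(-505) = 6 + 505 = 511)
O = -2360 (O = -1849 - 1*511 = -1849 - 511 = -2360)
n = 12665/4 (n = -4 + 4227*((-2 + 5)/(0 + 4)) = -4 + 4227*(3/4) = -4 + 4227*(3*(¼)) = -4 + 4227*(¾) = -4 + 12681/4 = 12665/4 ≈ 3166.3)
Q = -2533/1888 (Q = (12665/4)/(-2360) = (12665/4)*(-1/2360) = -2533/1888 ≈ -1.3416)
1/(Q + √(2473 - 4195)) = 1/(-2533/1888 + √(2473 - 4195)) = 1/(-2533/1888 + √(-1722)) = 1/(-2533/1888 + I*√1722)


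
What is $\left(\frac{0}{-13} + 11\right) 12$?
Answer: $132$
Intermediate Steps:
$\left(\frac{0}{-13} + 11\right) 12 = \left(0 \left(- \frac{1}{13}\right) + 11\right) 12 = \left(0 + 11\right) 12 = 11 \cdot 12 = 132$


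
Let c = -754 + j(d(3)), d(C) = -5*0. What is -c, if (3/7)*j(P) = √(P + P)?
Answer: 754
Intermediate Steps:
d(C) = 0
j(P) = 7*√2*√P/3 (j(P) = 7*√(P + P)/3 = 7*√(2*P)/3 = 7*(√2*√P)/3 = 7*√2*√P/3)
c = -754 (c = -754 + 7*√2*√0/3 = -754 + (7/3)*√2*0 = -754 + 0 = -754)
-c = -1*(-754) = 754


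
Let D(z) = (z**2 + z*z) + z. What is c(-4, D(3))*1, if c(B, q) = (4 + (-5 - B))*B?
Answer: -12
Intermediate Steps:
D(z) = z + 2*z**2 (D(z) = (z**2 + z**2) + z = 2*z**2 + z = z + 2*z**2)
c(B, q) = B*(-1 - B) (c(B, q) = (-1 - B)*B = B*(-1 - B))
c(-4, D(3))*1 = -1*(-4)*(1 - 4)*1 = -1*(-4)*(-3)*1 = -12*1 = -12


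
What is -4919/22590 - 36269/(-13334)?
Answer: 188431691/75303765 ≈ 2.5023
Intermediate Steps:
-4919/22590 - 36269/(-13334) = -4919*1/22590 - 36269*(-1/13334) = -4919/22590 + 36269/13334 = 188431691/75303765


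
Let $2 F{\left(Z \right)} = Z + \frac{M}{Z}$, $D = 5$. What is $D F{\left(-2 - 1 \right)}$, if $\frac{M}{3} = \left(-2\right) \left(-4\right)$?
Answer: $- \frac{55}{2} \approx -27.5$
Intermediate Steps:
$M = 24$ ($M = 3 \left(\left(-2\right) \left(-4\right)\right) = 3 \cdot 8 = 24$)
$F{\left(Z \right)} = \frac{Z}{2} + \frac{12}{Z}$ ($F{\left(Z \right)} = \frac{Z + \frac{24}{Z}}{2} = \frac{Z}{2} + \frac{12}{Z}$)
$D F{\left(-2 - 1 \right)} = 5 \left(\frac{-2 - 1}{2} + \frac{12}{-2 - 1}\right) = 5 \left(\frac{1}{2} \left(-3\right) + \frac{12}{-3}\right) = 5 \left(- \frac{3}{2} + 12 \left(- \frac{1}{3}\right)\right) = 5 \left(- \frac{3}{2} - 4\right) = 5 \left(- \frac{11}{2}\right) = - \frac{55}{2}$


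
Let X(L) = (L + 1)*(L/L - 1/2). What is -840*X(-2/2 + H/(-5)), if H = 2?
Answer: 168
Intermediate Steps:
X(L) = 1/2 + L/2 (X(L) = (1 + L)*(1 - 1*1/2) = (1 + L)*(1 - 1/2) = (1 + L)*(1/2) = 1/2 + L/2)
-840*X(-2/2 + H/(-5)) = -840*(1/2 + (-2/2 + 2/(-5))/2) = -840*(1/2 + (-2*1/2 + 2*(-1/5))/2) = -840*(1/2 + (-1 - 2/5)/2) = -840*(1/2 + (1/2)*(-7/5)) = -840*(1/2 - 7/10) = -840*(-1/5) = 168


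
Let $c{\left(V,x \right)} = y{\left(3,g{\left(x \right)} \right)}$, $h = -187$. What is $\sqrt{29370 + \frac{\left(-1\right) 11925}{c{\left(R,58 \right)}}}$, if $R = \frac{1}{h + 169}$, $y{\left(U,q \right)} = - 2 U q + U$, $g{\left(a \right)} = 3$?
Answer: $\sqrt{30165} \approx 173.68$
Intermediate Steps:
$y{\left(U,q \right)} = U - 2 U q$ ($y{\left(U,q \right)} = - 2 U q + U = U - 2 U q$)
$R = - \frac{1}{18}$ ($R = \frac{1}{-187 + 169} = \frac{1}{-18} = - \frac{1}{18} \approx -0.055556$)
$c{\left(V,x \right)} = -15$ ($c{\left(V,x \right)} = 3 \left(1 - 6\right) = 3 \left(-5\right) = -15$)
$\sqrt{29370 + \frac{\left(-1\right) 11925}{c{\left(R,58 \right)}}} = \sqrt{29370 + \frac{\left(-1\right) 11925}{-15}} = \sqrt{29370 - -795} = \sqrt{29370 + 795} = \sqrt{30165}$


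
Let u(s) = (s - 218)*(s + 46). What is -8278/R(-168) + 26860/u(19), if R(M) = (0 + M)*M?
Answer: -86517257/36507744 ≈ -2.3698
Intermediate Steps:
R(M) = M² (R(M) = M*M = M²)
u(s) = (-218 + s)*(46 + s)
-8278/R(-168) + 26860/u(19) = -8278/((-168)²) + 26860/(-10028 + 19² - 172*19) = -8278/28224 + 26860/(-10028 + 361 - 3268) = -8278*1/28224 + 26860/(-12935) = -4139/14112 + 26860*(-1/12935) = -4139/14112 - 5372/2587 = -86517257/36507744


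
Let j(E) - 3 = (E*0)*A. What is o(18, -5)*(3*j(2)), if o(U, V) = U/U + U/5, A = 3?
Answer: 207/5 ≈ 41.400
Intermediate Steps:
j(E) = 3 (j(E) = 3 + (E*0)*3 = 3 + 0*3 = 3 + 0 = 3)
o(U, V) = 1 + U/5 (o(U, V) = 1 + U*(⅕) = 1 + U/5)
o(18, -5)*(3*j(2)) = (1 + (⅕)*18)*(3*3) = (1 + 18/5)*9 = (23/5)*9 = 207/5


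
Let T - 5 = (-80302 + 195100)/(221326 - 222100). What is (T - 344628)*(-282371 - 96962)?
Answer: 16871024841500/129 ≈ 1.3078e+11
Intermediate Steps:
T = -18488/129 (T = 5 + (-80302 + 195100)/(221326 - 222100) = 5 + 114798/(-774) = 5 + 114798*(-1/774) = 5 - 19133/129 = -18488/129 ≈ -143.32)
(T - 344628)*(-282371 - 96962) = (-18488/129 - 344628)*(-282371 - 96962) = -44475500/129*(-379333) = 16871024841500/129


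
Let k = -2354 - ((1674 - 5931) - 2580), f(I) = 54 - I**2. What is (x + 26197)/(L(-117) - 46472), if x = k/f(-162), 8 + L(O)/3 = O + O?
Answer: -686094947/1236115620 ≈ -0.55504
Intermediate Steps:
k = 4483 (k = -2354 - (-4257 - 2580) = -2354 - 1*(-6837) = -2354 + 6837 = 4483)
L(O) = -24 + 6*O (L(O) = -24 + 3*(O + O) = -24 + 3*(2*O) = -24 + 6*O)
x = -4483/26190 (x = 4483/(54 - 1*(-162)**2) = 4483/(54 - 1*26244) = 4483/(54 - 26244) = 4483/(-26190) = 4483*(-1/26190) = -4483/26190 ≈ -0.17117)
(x + 26197)/(L(-117) - 46472) = (-4483/26190 + 26197)/((-24 + 6*(-117)) - 46472) = 686094947/(26190*((-24 - 702) - 46472)) = 686094947/(26190*(-726 - 46472)) = (686094947/26190)/(-47198) = (686094947/26190)*(-1/47198) = -686094947/1236115620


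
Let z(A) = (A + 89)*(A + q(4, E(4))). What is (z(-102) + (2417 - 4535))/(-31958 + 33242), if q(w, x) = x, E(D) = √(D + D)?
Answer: -66/107 - 13*√2/642 ≈ -0.64546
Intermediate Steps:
E(D) = √2*√D (E(D) = √(2*D) = √2*√D)
z(A) = (89 + A)*(A + 2*√2) (z(A) = (A + 89)*(A + √2*√4) = (89 + A)*(A + √2*2) = (89 + A)*(A + 2*√2))
(z(-102) + (2417 - 4535))/(-31958 + 33242) = (((-102)² + 89*(-102) + 178*√2 + 2*(-102)*√2) + (2417 - 4535))/(-31958 + 33242) = ((10404 - 9078 + 178*√2 - 204*√2) - 2118)/1284 = ((1326 - 26*√2) - 2118)*(1/1284) = (-792 - 26*√2)*(1/1284) = -66/107 - 13*√2/642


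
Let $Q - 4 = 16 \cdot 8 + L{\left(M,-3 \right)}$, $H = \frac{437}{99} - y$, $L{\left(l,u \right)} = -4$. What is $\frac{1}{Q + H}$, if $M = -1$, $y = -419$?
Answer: $\frac{99}{54590} \approx 0.0018135$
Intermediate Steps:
$H = \frac{41918}{99}$ ($H = \frac{437}{99} - -419 = 437 \cdot \frac{1}{99} + 419 = \frac{437}{99} + 419 = \frac{41918}{99} \approx 423.41$)
$Q = 128$ ($Q = 4 + \left(16 \cdot 8 - 4\right) = 4 + \left(128 - 4\right) = 4 + 124 = 128$)
$\frac{1}{Q + H} = \frac{1}{128 + \frac{41918}{99}} = \frac{1}{\frac{54590}{99}} = \frac{99}{54590}$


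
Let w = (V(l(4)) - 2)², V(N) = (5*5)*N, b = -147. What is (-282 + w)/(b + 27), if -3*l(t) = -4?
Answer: -3149/540 ≈ -5.8315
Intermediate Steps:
l(t) = 4/3 (l(t) = -⅓*(-4) = 4/3)
V(N) = 25*N
w = 8836/9 (w = (25*(4/3) - 2)² = (100/3 - 2)² = (94/3)² = 8836/9 ≈ 981.78)
(-282 + w)/(b + 27) = (-282 + 8836/9)/(-147 + 27) = (6298/9)/(-120) = (6298/9)*(-1/120) = -3149/540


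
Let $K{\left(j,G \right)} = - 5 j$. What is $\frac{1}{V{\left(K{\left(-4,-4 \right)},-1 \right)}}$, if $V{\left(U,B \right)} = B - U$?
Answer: $- \frac{1}{21} \approx -0.047619$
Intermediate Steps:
$\frac{1}{V{\left(K{\left(-4,-4 \right)},-1 \right)}} = \frac{1}{-1 - \left(-5\right) \left(-4\right)} = \frac{1}{-1 - 20} = \frac{1}{-21} = - \frac{1}{21}$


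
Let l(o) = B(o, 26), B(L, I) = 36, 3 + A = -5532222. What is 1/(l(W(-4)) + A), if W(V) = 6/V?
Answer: -1/5532189 ≈ -1.8076e-7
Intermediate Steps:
A = -5532225 (A = -3 - 5532222 = -5532225)
l(o) = 36
1/(l(W(-4)) + A) = 1/(36 - 5532225) = 1/(-5532189) = -1/5532189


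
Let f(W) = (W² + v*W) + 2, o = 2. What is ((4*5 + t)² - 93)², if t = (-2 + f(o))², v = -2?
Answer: 94249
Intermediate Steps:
f(W) = 2 + W² - 2*W (f(W) = (W² - 2*W) + 2 = 2 + W² - 2*W)
t = 0 (t = (-2 + (2 + 2² - 2*2))² = (-2 + (2 + 4 - 4))² = (-2 + 2)² = 0² = 0)
((4*5 + t)² - 93)² = ((4*5 + 0)² - 93)² = ((20 + 0)² - 93)² = (20² - 93)² = (400 - 93)² = 307² = 94249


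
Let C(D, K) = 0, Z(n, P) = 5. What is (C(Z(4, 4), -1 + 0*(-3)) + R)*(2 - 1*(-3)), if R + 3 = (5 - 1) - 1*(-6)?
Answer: 35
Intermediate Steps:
R = 7 (R = -3 + ((5 - 1) - 1*(-6)) = -3 + (4 + 6) = -3 + 10 = 7)
(C(Z(4, 4), -1 + 0*(-3)) + R)*(2 - 1*(-3)) = (0 + 7)*(2 - 1*(-3)) = 7*(2 + 3) = 7*5 = 35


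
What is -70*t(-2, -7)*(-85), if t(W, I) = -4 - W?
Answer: -11900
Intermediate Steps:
-70*t(-2, -7)*(-85) = -70*(-4 - 1*(-2))*(-85) = -70*(-4 + 2)*(-85) = -70*(-2)*(-85) = 140*(-85) = -11900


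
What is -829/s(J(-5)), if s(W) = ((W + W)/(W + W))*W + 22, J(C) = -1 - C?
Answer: -829/26 ≈ -31.885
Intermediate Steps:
s(W) = 22 + W (s(W) = ((2*W)/((2*W)))*W + 22 = ((2*W)*(1/(2*W)))*W + 22 = 1*W + 22 = W + 22 = 22 + W)
-829/s(J(-5)) = -829/(22 + (-1 - 1*(-5))) = -829/(22 + (-1 + 5)) = -829/(22 + 4) = -829/26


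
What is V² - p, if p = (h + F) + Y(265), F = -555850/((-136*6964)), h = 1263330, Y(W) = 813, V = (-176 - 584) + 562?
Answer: -580072591253/473552 ≈ -1.2249e+6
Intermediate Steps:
V = -198 (V = -760 + 562 = -198)
F = 277925/473552 (F = -555850/(-947104) = -555850*(-1/947104) = 277925/473552 ≈ 0.58689)
p = 598637723861/473552 (p = (1263330 + 277925/473552) + 813 = 598252726085/473552 + 813 = 598637723861/473552 ≈ 1.2641e+6)
V² - p = (-198)² - 1*598637723861/473552 = 39204 - 598637723861/473552 = -580072591253/473552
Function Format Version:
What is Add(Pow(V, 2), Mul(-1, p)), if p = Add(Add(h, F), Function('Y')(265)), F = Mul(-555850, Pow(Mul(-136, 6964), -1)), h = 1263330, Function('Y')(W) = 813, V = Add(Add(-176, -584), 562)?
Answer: Rational(-580072591253, 473552) ≈ -1.2249e+6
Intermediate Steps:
V = -198 (V = Add(-760, 562) = -198)
F = Rational(277925, 473552) (F = Mul(-555850, Pow(-947104, -1)) = Mul(-555850, Rational(-1, 947104)) = Rational(277925, 473552) ≈ 0.58689)
p = Rational(598637723861, 473552) (p = Add(Add(1263330, Rational(277925, 473552)), 813) = Add(Rational(598252726085, 473552), 813) = Rational(598637723861, 473552) ≈ 1.2641e+6)
Add(Pow(V, 2), Mul(-1, p)) = Add(Pow(-198, 2), Mul(-1, Rational(598637723861, 473552))) = Add(39204, Rational(-598637723861, 473552)) = Rational(-580072591253, 473552)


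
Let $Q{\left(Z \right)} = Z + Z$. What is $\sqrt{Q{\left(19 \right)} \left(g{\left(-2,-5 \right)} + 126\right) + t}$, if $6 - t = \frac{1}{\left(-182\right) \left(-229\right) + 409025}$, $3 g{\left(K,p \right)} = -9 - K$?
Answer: $\frac{\sqrt{8602284504306405}}{1352109} \approx 68.595$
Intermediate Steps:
$g{\left(K,p \right)} = -3 - \frac{K}{3}$ ($g{\left(K,p \right)} = \frac{-9 - K}{3} = -3 - \frac{K}{3}$)
$Q{\left(Z \right)} = 2 Z$
$t = \frac{2704217}{450703}$ ($t = 6 - \frac{1}{\left(-182\right) \left(-229\right) + 409025} = 6 - \frac{1}{41678 + 409025} = 6 - \frac{1}{450703} = \frac{2704217}{450703} \approx 6.0$)
$\sqrt{Q{\left(19 \right)} \left(g{\left(-2,-5 \right)} + 126\right) + t} = \sqrt{2 \cdot 19 \left(\left(-3 - - \frac{2}{3}\right) + 126\right) + \frac{2704217}{450703}} = \sqrt{38 \left(\left(-3 + \frac{2}{3}\right) + 126\right) + \frac{2704217}{450703}} = \sqrt{38 \left(- \frac{7}{3} + 126\right) + \frac{2704217}{450703}} = \sqrt{38 \cdot \frac{371}{3} + \frac{2704217}{450703}} = \sqrt{\frac{14098}{3} + \frac{2704217}{450703}} = \sqrt{\frac{6362123545}{1352109}} = \frac{\sqrt{8602284504306405}}{1352109}$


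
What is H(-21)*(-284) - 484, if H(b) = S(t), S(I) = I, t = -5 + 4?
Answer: -200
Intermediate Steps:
t = -1
H(b) = -1
H(-21)*(-284) - 484 = -1*(-284) - 484 = 284 - 484 = -200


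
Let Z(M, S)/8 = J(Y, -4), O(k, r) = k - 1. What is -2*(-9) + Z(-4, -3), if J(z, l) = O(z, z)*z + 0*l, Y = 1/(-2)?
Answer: 24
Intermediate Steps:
Y = -1/2 ≈ -0.50000
O(k, r) = -1 + k
J(z, l) = z*(-1 + z) (J(z, l) = (-1 + z)*z + 0*l = z*(-1 + z) + 0 = z*(-1 + z))
Z(M, S) = 6 (Z(M, S) = 8*(-(-1 - 1/2)/2) = 8*(-1/2*(-3/2)) = 8*(3/4) = 6)
-2*(-9) + Z(-4, -3) = -2*(-9) + 6 = 18 + 6 = 24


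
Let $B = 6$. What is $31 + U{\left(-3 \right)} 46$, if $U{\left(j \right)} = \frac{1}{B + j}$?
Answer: $\frac{139}{3} \approx 46.333$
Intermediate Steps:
$U{\left(j \right)} = \frac{1}{6 + j}$
$31 + U{\left(-3 \right)} 46 = 31 + \frac{1}{6 - 3} \cdot 46 = 31 + \frac{1}{3} \cdot 46 = 31 + \frac{46}{3} = \frac{139}{3}$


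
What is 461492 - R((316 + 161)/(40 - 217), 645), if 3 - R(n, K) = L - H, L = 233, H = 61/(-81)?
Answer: 37399543/81 ≈ 4.6172e+5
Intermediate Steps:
H = -61/81 (H = 61*(-1/81) = -61/81 ≈ -0.75309)
R(n, K) = -18691/81 (R(n, K) = 3 - (233 - 1*(-61/81)) = 3 - (233 + 61/81) = 3 - 1*18934/81 = 3 - 18934/81 = -18691/81)
461492 - R((316 + 161)/(40 - 217), 645) = 461492 - 1*(-18691/81) = 461492 + 18691/81 = 37399543/81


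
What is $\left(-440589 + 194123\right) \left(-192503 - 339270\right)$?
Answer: $131063964218$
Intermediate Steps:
$\left(-440589 + 194123\right) \left(-192503 - 339270\right) = - 246466 \left(-192503 - 339270\right) = \left(-246466\right) \left(-531773\right) = 131063964218$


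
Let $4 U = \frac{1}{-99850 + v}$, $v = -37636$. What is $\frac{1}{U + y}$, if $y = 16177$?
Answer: $\frac{549944}{8896444087} \approx 6.1816 \cdot 10^{-5}$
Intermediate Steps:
$U = - \frac{1}{549944}$ ($U = \frac{1}{4 \left(-99850 - 37636\right)} = \frac{1}{4 \left(-137486\right)} = \frac{1}{4} \left(- \frac{1}{137486}\right) = - \frac{1}{549944} \approx -1.8184 \cdot 10^{-6}$)
$\frac{1}{U + y} = \frac{1}{- \frac{1}{549944} + 16177} = \frac{1}{\frac{8896444087}{549944}} = \frac{549944}{8896444087}$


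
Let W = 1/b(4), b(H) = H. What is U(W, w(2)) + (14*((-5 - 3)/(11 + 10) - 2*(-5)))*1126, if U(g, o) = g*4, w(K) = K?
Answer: 454907/3 ≈ 1.5164e+5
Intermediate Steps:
W = ¼ (W = 1/4 = ¼ ≈ 0.25000)
U(g, o) = 4*g
U(W, w(2)) + (14*((-5 - 3)/(11 + 10) - 2*(-5)))*1126 = 4*(¼) + (14*((-5 - 3)/(11 + 10) - 2*(-5)))*1126 = 1 + (14*(-8/21 + 10))*1126 = 1 + (14*(202/21))*1126 = 1 + (404/3)*1126 = 1 + 454904/3 = 454907/3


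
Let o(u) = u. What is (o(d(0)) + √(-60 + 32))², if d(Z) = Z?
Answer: -28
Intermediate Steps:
(o(d(0)) + √(-60 + 32))² = (0 + √(-60 + 32))² = (0 + √(-28))² = (0 + 2*I*√7)² = (2*I*√7)² = -28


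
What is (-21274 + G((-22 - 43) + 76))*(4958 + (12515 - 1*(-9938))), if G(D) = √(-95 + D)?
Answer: -583141614 + 54822*I*√21 ≈ -5.8314e+8 + 2.5123e+5*I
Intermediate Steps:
(-21274 + G((-22 - 43) + 76))*(4958 + (12515 - 1*(-9938))) = (-21274 + √(-95 + ((-22 - 43) + 76)))*(4958 + (12515 - 1*(-9938))) = (-21274 + √(-95 + (-65 + 76)))*(4958 + (12515 + 9938)) = (-21274 + √(-95 + 11))*(4958 + 22453) = (-21274 + √(-84))*27411 = (-21274 + 2*I*√21)*27411 = -583141614 + 54822*I*√21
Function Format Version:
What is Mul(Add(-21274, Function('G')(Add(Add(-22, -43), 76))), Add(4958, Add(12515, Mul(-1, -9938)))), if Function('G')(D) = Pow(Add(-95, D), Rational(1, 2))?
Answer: Add(-583141614, Mul(54822, I, Pow(21, Rational(1, 2)))) ≈ Add(-5.8314e+8, Mul(2.5123e+5, I))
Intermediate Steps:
Mul(Add(-21274, Function('G')(Add(Add(-22, -43), 76))), Add(4958, Add(12515, Mul(-1, -9938)))) = Mul(Add(-21274, Pow(Add(-95, Add(Add(-22, -43), 76)), Rational(1, 2))), Add(4958, Add(12515, Mul(-1, -9938)))) = Mul(Add(-21274, Pow(Add(-95, Add(-65, 76)), Rational(1, 2))), Add(4958, Add(12515, 9938))) = Mul(Add(-21274, Pow(Add(-95, 11), Rational(1, 2))), Add(4958, 22453)) = Mul(Add(-21274, Pow(-84, Rational(1, 2))), 27411) = Mul(Add(-21274, Mul(2, I, Pow(21, Rational(1, 2)))), 27411) = Add(-583141614, Mul(54822, I, Pow(21, Rational(1, 2))))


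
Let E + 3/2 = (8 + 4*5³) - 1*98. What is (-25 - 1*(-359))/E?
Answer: 668/817 ≈ 0.81763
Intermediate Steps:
E = 817/2 (E = -3/2 + ((8 + 4*5³) - 1*98) = -3/2 + ((8 + 4*125) - 98) = -3/2 + ((8 + 500) - 98) = -3/2 + (508 - 98) = -3/2 + 410 = 817/2 ≈ 408.50)
(-25 - 1*(-359))/E = (-25 - 1*(-359))/(817/2) = (-25 + 359)*(2/817) = 334*(2/817) = 668/817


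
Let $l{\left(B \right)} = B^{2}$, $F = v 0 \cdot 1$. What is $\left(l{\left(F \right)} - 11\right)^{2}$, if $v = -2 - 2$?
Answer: $121$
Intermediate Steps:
$v = -4$
$F = 0$ ($F = \left(-4\right) 0 \cdot 1 = 0 \cdot 1 = 0$)
$\left(l{\left(F \right)} - 11\right)^{2} = \left(0^{2} - 11\right)^{2} = \left(0 - 11\right)^{2} = \left(-11\right)^{2} = 121$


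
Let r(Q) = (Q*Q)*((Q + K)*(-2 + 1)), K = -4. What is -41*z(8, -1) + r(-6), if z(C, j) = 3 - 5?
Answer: 442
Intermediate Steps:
z(C, j) = -2
r(Q) = Q**2*(4 - Q) (r(Q) = (Q*Q)*((Q - 4)*(-2 + 1)) = Q**2*((-4 + Q)*(-1)) = Q**2*(4 - Q))
-41*z(8, -1) + r(-6) = -41*(-2) + (-6)**2*(4 - 1*(-6)) = 82 + 36*(4 + 6) = 82 + 36*10 = 82 + 360 = 442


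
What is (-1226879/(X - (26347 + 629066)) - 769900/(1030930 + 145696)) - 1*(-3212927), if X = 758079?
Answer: 194059202026212739/60399742458 ≈ 3.2129e+6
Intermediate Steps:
(-1226879/(X - (26347 + 629066)) - 769900/(1030930 + 145696)) - 1*(-3212927) = (-1226879/(758079 - (26347 + 629066)) - 769900/(1030930 + 145696)) - 1*(-3212927) = (-1226879/(758079 - 1*655413) - 769900/1176626) + 3212927 = (-1226879/(758079 - 655413) - 769900*1/1176626) + 3212927 = (-1226879/102666 - 384950/588313) + 3212927 = -761310141827/60399742458 + 3212927 = 194059202026212739/60399742458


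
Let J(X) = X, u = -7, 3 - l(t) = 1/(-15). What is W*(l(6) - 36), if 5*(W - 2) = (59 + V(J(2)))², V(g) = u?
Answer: -1340716/75 ≈ -17876.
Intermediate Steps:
l(t) = 46/15 (l(t) = 3 - 1/(-15) = 3 - 1*(-1/15) = 3 + 1/15 = 46/15)
V(g) = -7
W = 2714/5 (W = 2 + (59 - 7)²/5 = 2 + (⅕)*52² = 2 + (⅕)*2704 = 2 + 2704/5 = 2714/5 ≈ 542.80)
W*(l(6) - 36) = 2714*(46/15 - 36)/5 = (2714/5)*(-494/15) = -1340716/75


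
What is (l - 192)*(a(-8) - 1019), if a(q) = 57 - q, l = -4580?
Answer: 4552488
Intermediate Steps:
(l - 192)*(a(-8) - 1019) = (-4580 - 192)*((57 - 1*(-8)) - 1019) = -4772*((57 + 8) - 1019) = -4772*(65 - 1019) = -4772*(-954) = 4552488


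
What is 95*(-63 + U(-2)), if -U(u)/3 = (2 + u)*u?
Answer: -5985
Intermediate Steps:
U(u) = -3*u*(2 + u) (U(u) = -3*(2 + u)*u = -3*u*(2 + u))
95*(-63 + U(-2)) = 95*(-63 - 3*(-2)*(2 - 2)) = 95*(-63 - 3*(-2)*0) = 95*(-63 + 0) = 95*(-63) = -5985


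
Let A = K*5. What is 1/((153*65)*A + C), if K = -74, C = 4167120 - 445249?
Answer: 1/42221 ≈ 2.3685e-5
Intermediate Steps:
C = 3721871
A = -370 (A = -74*5 = -370)
1/((153*65)*A + C) = 1/((153*65)*(-370) + 3721871) = 1/(9945*(-370) + 3721871) = 1/(-3679650 + 3721871) = 1/42221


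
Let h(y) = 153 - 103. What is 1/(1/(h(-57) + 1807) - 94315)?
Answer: -1857/175142954 ≈ -1.0603e-5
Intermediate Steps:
h(y) = 50
1/(1/(h(-57) + 1807) - 94315) = 1/(1/(50 + 1807) - 94315) = 1/(1/1857 - 94315) = 1/(-175142954/1857) = -1857/175142954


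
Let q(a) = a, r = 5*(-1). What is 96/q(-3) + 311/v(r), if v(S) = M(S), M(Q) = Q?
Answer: -471/5 ≈ -94.200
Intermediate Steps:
r = -5
v(S) = S
96/q(-3) + 311/v(r) = 96/(-3) + 311/(-5) = 96*(-⅓) + 311*(-⅕) = -32 - 311/5 = -471/5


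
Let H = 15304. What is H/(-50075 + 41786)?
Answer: -15304/8289 ≈ -1.8463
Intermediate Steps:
H/(-50075 + 41786) = 15304/(-50075 + 41786) = 15304/(-8289) = 15304*(-1/8289) = -15304/8289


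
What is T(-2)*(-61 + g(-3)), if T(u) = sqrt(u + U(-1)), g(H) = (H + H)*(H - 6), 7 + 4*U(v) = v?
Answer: -14*I ≈ -14.0*I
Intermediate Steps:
U(v) = -7/4 + v/4
g(H) = 2*H*(-6 + H) (g(H) = (2*H)*(-6 + H) = 2*H*(-6 + H))
T(u) = sqrt(-2 + u) (T(u) = sqrt(u + (-7/4 + (1/4)*(-1))) = sqrt(u + (-7/4 - 1/4)) = sqrt(u - 2) = sqrt(-2 + u))
T(-2)*(-61 + g(-3)) = sqrt(-2 - 2)*(-61 + 2*(-3)*(-6 - 3)) = sqrt(-4)*(-61 + 2*(-3)*(-9)) = (2*I)*(-61 + 54) = (2*I)*(-7) = -14*I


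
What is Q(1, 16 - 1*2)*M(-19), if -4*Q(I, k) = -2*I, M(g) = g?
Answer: -19/2 ≈ -9.5000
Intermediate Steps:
Q(I, k) = I/2 (Q(I, k) = -(-1)*I/2 = I/2)
Q(1, 16 - 1*2)*M(-19) = ((½)*1)*(-19) = (½)*(-19) = -19/2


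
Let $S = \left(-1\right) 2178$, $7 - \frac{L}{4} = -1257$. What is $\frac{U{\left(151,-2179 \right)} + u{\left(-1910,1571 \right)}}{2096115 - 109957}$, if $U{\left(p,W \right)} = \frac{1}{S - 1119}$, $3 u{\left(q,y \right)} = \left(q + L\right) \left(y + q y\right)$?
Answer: $- \frac{10369039386707}{6548362926} \approx -1583.5$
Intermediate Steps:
$L = 5056$ ($L = 28 - -5028 = 28 + 5028 = 5056$)
$S = -2178$
$u{\left(q,y \right)} = \frac{\left(5056 + q\right) \left(y + q y\right)}{3}$ ($u{\left(q,y \right)} = \frac{\left(q + 5056\right) \left(y + q y\right)}{3} = \frac{\left(5056 + q\right) \left(y + q y\right)}{3}$)
$U{\left(p,W \right)} = - \frac{1}{3297}$ ($U{\left(p,W \right)} = \frac{1}{-2178 - 1119} = \frac{1}{-3297} = - \frac{1}{3297}$)
$\frac{U{\left(151,-2179 \right)} + u{\left(-1910,1571 \right)}}{2096115 - 109957} = \frac{- \frac{1}{3297} + \frac{1}{3} \cdot 1571 \left(5056 + \left(-1910\right)^{2} + 5057 \left(-1910\right)\right)}{2096115 - 109957} = \frac{- \frac{1}{3297} + \frac{1}{3} \cdot 1571 \left(5056 + 3648100 - 9658870\right)}{1986158} = \left(- \frac{1}{3297} + \frac{1}{3} \cdot 1571 \left(-6005714\right)\right) \frac{1}{1986158} = \left(- \frac{1}{3297} - \frac{9434976694}{3}\right) \frac{1}{1986158} = \left(- \frac{10369039386707}{3297}\right) \frac{1}{1986158} = - \frac{10369039386707}{6548362926}$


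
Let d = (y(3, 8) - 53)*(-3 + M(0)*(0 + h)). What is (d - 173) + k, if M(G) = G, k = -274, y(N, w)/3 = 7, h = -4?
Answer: -351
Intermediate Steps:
y(N, w) = 21 (y(N, w) = 3*7 = 21)
d = 96 (d = (21 - 53)*(-3 + 0*(0 - 4)) = -32*(-3 + 0*(-4)) = -32*(-3 + 0) = -32*(-3) = 96)
(d - 173) + k = (96 - 173) - 274 = -77 - 274 = -351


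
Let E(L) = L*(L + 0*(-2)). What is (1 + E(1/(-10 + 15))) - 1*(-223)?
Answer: 5601/25 ≈ 224.04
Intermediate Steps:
E(L) = L**2 (E(L) = L*(L + 0) = L*L = L**2)
(1 + E(1/(-10 + 15))) - 1*(-223) = (1 + (1/(-10 + 15))**2) - 1*(-223) = (1 + (1/5)**2) + 223 = (1 + 1/25) + 223 = 26/25 + 223 = 5601/25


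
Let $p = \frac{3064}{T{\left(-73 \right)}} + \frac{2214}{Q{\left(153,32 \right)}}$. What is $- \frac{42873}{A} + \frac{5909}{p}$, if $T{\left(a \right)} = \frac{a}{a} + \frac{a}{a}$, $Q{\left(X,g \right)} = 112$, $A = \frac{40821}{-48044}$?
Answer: $\frac{59669078281524}{1182434693} \approx 50463.0$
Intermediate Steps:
$A = - \frac{40821}{48044}$ ($A = 40821 \left(- \frac{1}{48044}\right) = - \frac{40821}{48044} \approx -0.84966$)
$T{\left(a \right)} = 2$ ($T{\left(a \right)} = 1 + 1 = 2$)
$p = \frac{86899}{56}$ ($p = \frac{3064}{2} + \frac{2214}{112} = 3064 \cdot \frac{1}{2} + 2214 \cdot \frac{1}{112} = 1532 + \frac{1107}{56} = \frac{86899}{56} \approx 1551.8$)
$- \frac{42873}{A} + \frac{5909}{p} = - \frac{42873}{- \frac{40821}{48044}} + \frac{5909}{\frac{86899}{56}} = \left(-42873\right) \left(- \frac{48044}{40821}\right) + 5909 \cdot \frac{56}{86899} = \frac{686596804}{13607} + \frac{330904}{86899} = \frac{59669078281524}{1182434693}$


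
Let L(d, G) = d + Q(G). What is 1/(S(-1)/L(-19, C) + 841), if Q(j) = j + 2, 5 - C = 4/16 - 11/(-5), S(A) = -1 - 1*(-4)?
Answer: 289/242989 ≈ 0.0011894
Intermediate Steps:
S(A) = 3 (S(A) = -1 + 4 = 3)
C = 51/20 (C = 5 - (4/16 - 11/(-5)) = 5 - (4*(1/16) - 11*(-⅕)) = 5 - (¼ + 11/5) = 5 - 1*49/20 = 5 - 49/20 = 51/20 ≈ 2.5500)
Q(j) = 2 + j
L(d, G) = 2 + G + d (L(d, G) = d + (2 + G) = 2 + G + d)
1/(S(-1)/L(-19, C) + 841) = 1/(3/(2 + 51/20 - 19) + 841) = 1/(3/(-289/20) + 841) = 1/(3*(-20/289) + 841) = 1/(-60/289 + 841) = 1/(242989/289) = 289/242989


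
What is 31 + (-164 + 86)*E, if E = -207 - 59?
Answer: 20779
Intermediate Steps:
E = -266
31 + (-164 + 86)*E = 31 + (-164 + 86)*(-266) = 31 - 78*(-266) = 31 + 20748 = 20779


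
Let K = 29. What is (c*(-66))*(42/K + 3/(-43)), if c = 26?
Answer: -2949804/1247 ≈ -2365.5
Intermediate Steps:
(c*(-66))*(42/K + 3/(-43)) = (26*(-66))*(42/29 + 3/(-43)) = -1716*(42*(1/29) + 3*(-1/43)) = -1716*(42/29 - 3/43) = -1716*1719/1247 = -2949804/1247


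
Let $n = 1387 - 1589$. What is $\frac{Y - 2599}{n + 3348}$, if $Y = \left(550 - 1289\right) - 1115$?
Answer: $- \frac{4453}{3146} \approx -1.4154$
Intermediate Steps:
$Y = -1854$ ($Y = -739 - 1115 = -1854$)
$n = -202$
$\frac{Y - 2599}{n + 3348} = \frac{-1854 - 2599}{-202 + 3348} = - \frac{4453}{3146}$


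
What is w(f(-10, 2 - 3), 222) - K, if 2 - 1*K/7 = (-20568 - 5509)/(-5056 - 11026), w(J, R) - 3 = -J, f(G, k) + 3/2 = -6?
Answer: 63126/8041 ≈ 7.8505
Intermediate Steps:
f(G, k) = -15/2 (f(G, k) = -3/2 - 6 = -15/2)
w(J, R) = 3 - J
K = 42609/16082 (K = 14 - 7*(-20568 - 5509)/(-5056 - 11026) = 14 - (-182539)/(-16082) = 14 - (-182539)*(-1)/16082 = 14 - 7*26077/16082 = 14 - 182539/16082 = 42609/16082 ≈ 2.6495)
w(f(-10, 2 - 3), 222) - K = (3 - 1*(-15/2)) - 1*42609/16082 = (3 + 15/2) - 42609/16082 = 21/2 - 42609/16082 = 63126/8041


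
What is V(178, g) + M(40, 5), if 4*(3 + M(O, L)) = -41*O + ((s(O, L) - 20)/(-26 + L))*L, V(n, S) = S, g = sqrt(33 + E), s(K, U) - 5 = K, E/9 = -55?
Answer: -34817/84 + I*sqrt(462) ≈ -414.49 + 21.494*I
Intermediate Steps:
E = -495 (E = 9*(-55) = -495)
s(K, U) = 5 + K
g = I*sqrt(462) (g = sqrt(33 - 495) = sqrt(-462) = I*sqrt(462) ≈ 21.494*I)
M(O, L) = -3 - 41*O/4 + L*(-15 + O)/(4*(-26 + L)) (M(O, L) = -3 + (-41*O + (((5 + O) - 20)/(-26 + L))*L)/4 = -3 + (-41*O + ((-15 + O)/(-26 + L))*L)/4 = -3 + (-41*O + L*(-15 + O)/(-26 + L))/4 = -3 + (-41*O/4 + L*(-15 + O)/(4*(-26 + L))) = -3 - 41*O/4 + L*(-15 + O)/(4*(-26 + L)))
V(178, g) + M(40, 5) = I*sqrt(462) + (312 - 27*5 + 1066*40 - 40*5*40)/(4*(-26 + 5)) = I*sqrt(462) + (1/4)*(312 - 135 + 42640 - 8000)/(-21) = I*sqrt(462) + (1/4)*(-1/21)*34817 = I*sqrt(462) - 34817/84 = -34817/84 + I*sqrt(462)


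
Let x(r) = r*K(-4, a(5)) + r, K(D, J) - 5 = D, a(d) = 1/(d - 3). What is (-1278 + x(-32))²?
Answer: 1800964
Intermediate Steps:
a(d) = 1/(-3 + d)
K(D, J) = 5 + D
x(r) = 2*r (x(r) = r*(5 - 4) + r = r*1 + r = r + r = 2*r)
(-1278 + x(-32))² = (-1278 + 2*(-32))² = (-1278 - 64)² = (-1342)² = 1800964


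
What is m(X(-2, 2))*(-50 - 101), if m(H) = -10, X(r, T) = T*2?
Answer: 1510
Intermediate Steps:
X(r, T) = 2*T
m(X(-2, 2))*(-50 - 101) = -10*(-50 - 101) = -10*(-151) = 1510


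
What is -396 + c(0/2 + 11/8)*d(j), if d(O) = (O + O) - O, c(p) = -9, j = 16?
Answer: -540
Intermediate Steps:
d(O) = O (d(O) = 2*O - O = O)
-396 + c(0/2 + 11/8)*d(j) = -396 - 9*16 = -396 - 144 = -540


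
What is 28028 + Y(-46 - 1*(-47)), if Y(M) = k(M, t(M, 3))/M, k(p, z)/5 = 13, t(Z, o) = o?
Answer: 28093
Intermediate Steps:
k(p, z) = 65 (k(p, z) = 5*13 = 65)
Y(M) = 65/M
28028 + Y(-46 - 1*(-47)) = 28028 + 65/(-46 - 1*(-47)) = 28028 + 65/(-46 + 47) = 28028 + 65/1 = 28028 + 65*1 = 28028 + 65 = 28093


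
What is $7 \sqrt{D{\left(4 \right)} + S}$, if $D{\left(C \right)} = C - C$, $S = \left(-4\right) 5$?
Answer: $14 i \sqrt{5} \approx 31.305 i$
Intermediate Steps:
$S = -20$
$D{\left(C \right)} = 0$
$7 \sqrt{D{\left(4 \right)} + S} = 7 \sqrt{0 - 20} = 7 \sqrt{-20} = 7 \cdot 2 i \sqrt{5} = 14 i \sqrt{5}$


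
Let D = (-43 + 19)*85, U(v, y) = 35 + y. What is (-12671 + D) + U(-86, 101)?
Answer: -14575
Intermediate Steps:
D = -2040 (D = -24*85 = -2040)
(-12671 + D) + U(-86, 101) = (-12671 - 2040) + (35 + 101) = -14711 + 136 = -14575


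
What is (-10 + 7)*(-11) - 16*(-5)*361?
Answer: 28913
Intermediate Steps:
(-10 + 7)*(-11) - 16*(-5)*361 = -3*(-11) + 80*361 = 33 + 28880 = 28913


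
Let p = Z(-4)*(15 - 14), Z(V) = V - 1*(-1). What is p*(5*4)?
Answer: -60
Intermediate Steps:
Z(V) = 1 + V (Z(V) = V + 1 = 1 + V)
p = -3 (p = (1 - 4)*(15 - 14) = -3*1 = -3)
p*(5*4) = -15*4 = -3*20 = -60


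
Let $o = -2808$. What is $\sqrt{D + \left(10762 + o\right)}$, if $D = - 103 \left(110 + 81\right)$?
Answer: $i \sqrt{11719} \approx 108.25 i$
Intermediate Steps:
$D = -19673$ ($D = \left(-103\right) 191 = -19673$)
$\sqrt{D + \left(10762 + o\right)} = \sqrt{-19673 + \left(10762 - 2808\right)} = \sqrt{-19673 + 7954} = \sqrt{-11719} = i \sqrt{11719}$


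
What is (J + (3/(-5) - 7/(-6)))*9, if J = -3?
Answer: -219/10 ≈ -21.900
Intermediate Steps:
(J + (3/(-5) - 7/(-6)))*9 = (-3 + (3/(-5) - 7/(-6)))*9 = (-3 + (3*(-1/5) - 7*(-1/6)))*9 = (-3 + (-3/5 + 7/6))*9 = (-3 + 17/30)*9 = -73/30*9 = -219/10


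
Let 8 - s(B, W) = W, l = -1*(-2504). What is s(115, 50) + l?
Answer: 2462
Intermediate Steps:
l = 2504
s(B, W) = 8 - W
s(115, 50) + l = (8 - 1*50) + 2504 = (8 - 50) + 2504 = -42 + 2504 = 2462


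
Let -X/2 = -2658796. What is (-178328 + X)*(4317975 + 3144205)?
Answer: 38350113035520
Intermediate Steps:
X = 5317592 (X = -2*(-2658796) = 5317592)
(-178328 + X)*(4317975 + 3144205) = (-178328 + 5317592)*(4317975 + 3144205) = 5139264*7462180 = 38350113035520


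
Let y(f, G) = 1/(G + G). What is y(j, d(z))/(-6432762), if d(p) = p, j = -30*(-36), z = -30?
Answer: 1/385965720 ≈ 2.5909e-9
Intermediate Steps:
j = 1080
y(f, G) = 1/(2*G)
y(j, d(z))/(-6432762) = ((½)/(-30))/(-6432762) = ((½)*(-1/30))*(-1/6432762) = -1/60*(-1/6432762) = 1/385965720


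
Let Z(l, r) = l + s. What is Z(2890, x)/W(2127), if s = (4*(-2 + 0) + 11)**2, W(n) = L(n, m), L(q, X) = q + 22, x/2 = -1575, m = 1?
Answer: 2899/2149 ≈ 1.3490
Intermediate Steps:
x = -3150 (x = 2*(-1575) = -3150)
L(q, X) = 22 + q
W(n) = 22 + n
s = 9 (s = (4*(-2) + 11)**2 = (-8 + 11)**2 = 3**2 = 9)
Z(l, r) = 9 + l (Z(l, r) = l + 9 = 9 + l)
Z(2890, x)/W(2127) = (9 + 2890)/(22 + 2127) = 2899/2149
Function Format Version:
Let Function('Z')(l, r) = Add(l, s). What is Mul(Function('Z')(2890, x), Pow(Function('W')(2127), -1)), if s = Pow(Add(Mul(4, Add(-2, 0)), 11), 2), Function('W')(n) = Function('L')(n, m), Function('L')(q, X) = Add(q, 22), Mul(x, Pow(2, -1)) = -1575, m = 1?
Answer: Rational(2899, 2149) ≈ 1.3490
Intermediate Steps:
x = -3150 (x = Mul(2, -1575) = -3150)
Function('L')(q, X) = Add(22, q)
Function('W')(n) = Add(22, n)
s = 9 (s = Pow(Add(Mul(4, -2), 11), 2) = Pow(Add(-8, 11), 2) = Pow(3, 2) = 9)
Function('Z')(l, r) = Add(9, l) (Function('Z')(l, r) = Add(l, 9) = Add(9, l))
Mul(Function('Z')(2890, x), Pow(Function('W')(2127), -1)) = Mul(Add(9, 2890), Pow(Add(22, 2127), -1)) = Mul(2899, Pow(2149, -1)) = Mul(2899, Rational(1, 2149)) = Rational(2899, 2149)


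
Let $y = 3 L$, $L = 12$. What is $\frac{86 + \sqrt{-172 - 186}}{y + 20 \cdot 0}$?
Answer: $\frac{43}{18} + \frac{i \sqrt{358}}{36} \approx 2.3889 + 0.52558 i$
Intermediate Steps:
$y = 36$ ($y = 3 \cdot 12 = 36$)
$\frac{86 + \sqrt{-172 - 186}}{y + 20 \cdot 0} = \frac{86 + \sqrt{-172 - 186}}{36 + 20 \cdot 0} = \frac{86 + \sqrt{-358}}{36 + 0} = \frac{86 + i \sqrt{358}}{36} = \left(86 + i \sqrt{358}\right) \frac{1}{36} = \frac{43}{18} + \frac{i \sqrt{358}}{36}$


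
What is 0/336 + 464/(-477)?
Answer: -464/477 ≈ -0.97275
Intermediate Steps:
0/336 + 464/(-477) = 0*(1/336) + 464*(-1/477) = 0 - 464/477 = -464/477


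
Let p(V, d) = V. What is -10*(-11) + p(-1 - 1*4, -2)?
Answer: 105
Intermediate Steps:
-10*(-11) + p(-1 - 1*4, -2) = -10*(-11) + (-1 - 1*4) = 110 + (-1 - 4) = 110 - 5 = 105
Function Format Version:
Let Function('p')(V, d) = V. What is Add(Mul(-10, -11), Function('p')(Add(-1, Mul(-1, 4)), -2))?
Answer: 105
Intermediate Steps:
Add(Mul(-10, -11), Function('p')(Add(-1, Mul(-1, 4)), -2)) = Add(Mul(-10, -11), Add(-1, Mul(-1, 4))) = Add(110, Add(-1, -4)) = Add(110, -5) = 105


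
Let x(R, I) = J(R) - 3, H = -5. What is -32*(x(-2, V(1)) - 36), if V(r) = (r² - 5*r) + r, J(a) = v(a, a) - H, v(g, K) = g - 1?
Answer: 1184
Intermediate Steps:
v(g, K) = -1 + g
J(a) = 4 + a (J(a) = (-1 + a) - 1*(-5) = (-1 + a) + 5 = 4 + a)
V(r) = r² - 4*r
x(R, I) = 1 + R (x(R, I) = (4 + R) - 3 = 1 + R)
-32*(x(-2, V(1)) - 36) = -32*((1 - 2) - 36) = -32*(-1 - 36) = -32*(-37) = 1184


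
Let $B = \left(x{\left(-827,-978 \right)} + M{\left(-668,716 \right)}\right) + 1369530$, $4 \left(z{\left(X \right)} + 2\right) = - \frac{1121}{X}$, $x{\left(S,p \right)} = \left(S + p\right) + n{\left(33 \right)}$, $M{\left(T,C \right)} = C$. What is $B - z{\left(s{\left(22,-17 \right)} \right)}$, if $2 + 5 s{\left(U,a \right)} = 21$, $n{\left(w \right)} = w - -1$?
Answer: $\frac{5474203}{4} \approx 1.3686 \cdot 10^{6}$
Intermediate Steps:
$n{\left(w \right)} = 1 + w$ ($n{\left(w \right)} = w + 1 = 1 + w$)
$s{\left(U,a \right)} = \frac{19}{5}$ ($s{\left(U,a \right)} = - \frac{2}{5} + \frac{1}{5} \cdot 21 = - \frac{2}{5} + \frac{21}{5} = \frac{19}{5}$)
$x{\left(S,p \right)} = 34 + S + p$ ($x{\left(S,p \right)} = \left(S + p\right) + \left(1 + 33\right) = \left(S + p\right) + 34 = 34 + S + p$)
$z{\left(X \right)} = -2 - \frac{1121}{4 X}$ ($z{\left(X \right)} = -2 + \frac{\left(-1121\right) \frac{1}{X}}{4} = -2 - \frac{1121}{4 X}$)
$B = 1368475$ ($B = \left(\left(34 - 827 - 978\right) + 716\right) + 1369530 = \left(-1771 + 716\right) + 1369530 = -1055 + 1369530 = 1368475$)
$B - z{\left(s{\left(22,-17 \right)} \right)} = 1368475 - \left(-2 - \frac{1121}{4 \cdot \frac{19}{5}}\right) = 1368475 - \left(-2 - \frac{295}{4}\right) = 1368475 - - \frac{303}{4} = 1368475 + \frac{303}{4} = \frac{5474203}{4}$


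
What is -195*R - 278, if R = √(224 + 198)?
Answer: -278 - 195*√422 ≈ -4283.8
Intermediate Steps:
R = √422 ≈ 20.543
-195*R - 278 = -195*√422 - 278 = -278 - 195*√422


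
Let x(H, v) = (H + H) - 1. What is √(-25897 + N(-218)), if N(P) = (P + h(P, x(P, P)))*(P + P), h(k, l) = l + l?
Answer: √450215 ≈ 670.98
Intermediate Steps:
x(H, v) = -1 + 2*H (x(H, v) = 2*H - 1 = -1 + 2*H)
h(k, l) = 2*l
N(P) = 2*P*(-2 + 5*P) (N(P) = (P + 2*(-1 + 2*P))*(P + P) = (P + (-2 + 4*P))*(2*P) = (-2 + 5*P)*(2*P) = 2*P*(-2 + 5*P))
√(-25897 + N(-218)) = √(-25897 + 2*(-218)*(-2 + 5*(-218))) = √(-25897 + 2*(-218)*(-2 - 1090)) = √(-25897 + 2*(-218)*(-1092)) = √(-25897 + 476112) = √450215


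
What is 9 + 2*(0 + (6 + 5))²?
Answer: 251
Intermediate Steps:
9 + 2*(0 + (6 + 5))² = 9 + 2*(0 + 11)² = 9 + 2*11² = 9 + 2*121 = 9 + 242 = 251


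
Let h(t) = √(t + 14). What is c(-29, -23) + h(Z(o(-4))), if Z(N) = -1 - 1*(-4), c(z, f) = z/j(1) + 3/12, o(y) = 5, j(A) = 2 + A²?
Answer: -113/12 + √17 ≈ -5.2936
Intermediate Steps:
c(z, f) = ¼ + z/3 (c(z, f) = z/(2 + 1²) + 3/12 = z/(2 + 1) + 3*(1/12) = z/3 + ¼ = ¼ + z/3)
Z(N) = 3 (Z(N) = -1 + 4 = 3)
h(t) = √(14 + t)
c(-29, -23) + h(Z(o(-4))) = (¼ + (⅓)*(-29)) + √(14 + 3) = (¼ - 29/3) + √17 = -113/12 + √17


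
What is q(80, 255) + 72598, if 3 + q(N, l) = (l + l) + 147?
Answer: 73252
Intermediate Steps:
q(N, l) = 144 + 2*l (q(N, l) = -3 + ((l + l) + 147) = -3 + (2*l + 147) = -3 + (147 + 2*l) = 144 + 2*l)
q(80, 255) + 72598 = (144 + 2*255) + 72598 = (144 + 510) + 72598 = 654 + 72598 = 73252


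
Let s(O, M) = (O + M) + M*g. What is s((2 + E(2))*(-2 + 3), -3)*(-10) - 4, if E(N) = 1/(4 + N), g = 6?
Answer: 553/3 ≈ 184.33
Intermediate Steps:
s(O, M) = O + 7*M (s(O, M) = (O + M) + M*6 = (M + O) + 6*M = O + 7*M)
s((2 + E(2))*(-2 + 3), -3)*(-10) - 4 = ((2 + 1/(4 + 2))*(-2 + 3) + 7*(-3))*(-10) - 4 = ((2 + 1/6)*1 - 21)*(-10) - 4 = ((13/6)*1 - 21)*(-10) - 4 = (13/6 - 21)*(-10) - 4 = -113/6*(-10) - 4 = 565/3 - 4 = 553/3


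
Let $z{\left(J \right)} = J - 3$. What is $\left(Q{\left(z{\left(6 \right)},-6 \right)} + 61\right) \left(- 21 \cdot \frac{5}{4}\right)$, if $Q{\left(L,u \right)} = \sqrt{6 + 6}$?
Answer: $- \frac{6405}{4} - \frac{105 \sqrt{3}}{2} \approx -1692.2$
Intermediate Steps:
$z{\left(J \right)} = -3 + J$
$Q{\left(L,u \right)} = 2 \sqrt{3}$ ($Q{\left(L,u \right)} = \sqrt{12} = 2 \sqrt{3}$)
$\left(Q{\left(z{\left(6 \right)},-6 \right)} + 61\right) \left(- 21 \cdot \frac{5}{4}\right) = \left(2 \sqrt{3} + 61\right) \left(- 21 \cdot \frac{5}{4}\right) = \left(61 + 2 \sqrt{3}\right) \left(- 21 \cdot 5 \cdot \frac{1}{4}\right) = \left(61 + 2 \sqrt{3}\right) \left(\left(-21\right) \frac{5}{4}\right) = \left(61 + 2 \sqrt{3}\right) \left(- \frac{105}{4}\right) = - \frac{6405}{4} - \frac{105 \sqrt{3}}{2}$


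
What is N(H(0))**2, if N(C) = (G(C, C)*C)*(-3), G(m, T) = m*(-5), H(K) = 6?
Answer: 291600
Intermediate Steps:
G(m, T) = -5*m
N(C) = 15*C**2 (N(C) = ((-5*C)*C)*(-3) = -5*C**2*(-3) = 15*C**2)
N(H(0))**2 = (15*6**2)**2 = (15*36)**2 = 540**2 = 291600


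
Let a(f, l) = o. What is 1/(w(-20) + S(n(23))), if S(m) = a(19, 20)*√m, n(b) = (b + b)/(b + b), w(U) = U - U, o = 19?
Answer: 1/19 ≈ 0.052632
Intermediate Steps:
a(f, l) = 19
w(U) = 0
n(b) = 1 (n(b) = (2*b)/((2*b)) = (2*b)*(1/(2*b)) = 1)
S(m) = 19*√m
1/(w(-20) + S(n(23))) = 1/(0 + 19*√1) = 1/(0 + 19*1) = 1/(0 + 19) = 1/19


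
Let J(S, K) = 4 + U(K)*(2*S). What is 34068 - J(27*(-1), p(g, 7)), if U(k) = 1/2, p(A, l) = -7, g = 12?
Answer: 34091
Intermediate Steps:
U(k) = 1/2
J(S, K) = 4 + S (J(S, K) = 4 + (2*S)/2 = 4 + S)
34068 - J(27*(-1), p(g, 7)) = 34068 - (4 + 27*(-1)) = 34068 - (4 - 27) = 34068 - 1*(-23) = 34068 + 23 = 34091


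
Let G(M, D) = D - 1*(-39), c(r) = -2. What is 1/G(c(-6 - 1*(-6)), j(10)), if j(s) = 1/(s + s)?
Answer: 20/781 ≈ 0.025608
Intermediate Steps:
j(s) = 1/(2*s)
G(M, D) = 39 + D (G(M, D) = D + 39 = 39 + D)
1/G(c(-6 - 1*(-6)), j(10)) = 1/(39 + (1/2)/10) = 1/(39 + (1/2)*(1/10)) = 1/(39 + 1/20) = 1/(781/20) = 20/781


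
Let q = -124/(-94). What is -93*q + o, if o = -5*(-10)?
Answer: -3416/47 ≈ -72.681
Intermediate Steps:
q = 62/47 (q = -124*(-1/94) = 62/47 ≈ 1.3191)
o = 50
-93*q + o = -93*62/47 + 50 = -5766/47 + 50 = -3416/47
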